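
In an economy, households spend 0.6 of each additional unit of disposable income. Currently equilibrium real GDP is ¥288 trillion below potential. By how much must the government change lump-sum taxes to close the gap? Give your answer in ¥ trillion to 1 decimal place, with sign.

Spending multiplier = 1/(1 − MPC) = 1/(1 − 0.6) = 1/0.4 = 2.5.
Tax multiplier = −c·k = −0.6/0.4 = −1.5. Need ΔY = +¥288 trillion, so ΔT = ΔY/(−c·k) = −(+¥288 trillion) × 0.4 / 0.6 = −¥192 trillion.
The government should cut lump-sum taxes by ¥192 trillion.

−¥192.0 trillion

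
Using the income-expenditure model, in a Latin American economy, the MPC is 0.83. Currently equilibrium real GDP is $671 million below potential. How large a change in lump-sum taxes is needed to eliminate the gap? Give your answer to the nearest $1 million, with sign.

−$137 million

Spending multiplier = 1/(1 − MPC) = 1/(1 − 0.83) = 1/0.17 ≈ 5.882.
Tax multiplier = −c·k = −0.83/0.17 ≈ −4.882. Need ΔY = +$671 million, so ΔT = ΔY/(−c·k) = −(+$671 million) × 0.17 / 0.83 ≈ −$137 million.
The government should cut lump-sum taxes by $137 million.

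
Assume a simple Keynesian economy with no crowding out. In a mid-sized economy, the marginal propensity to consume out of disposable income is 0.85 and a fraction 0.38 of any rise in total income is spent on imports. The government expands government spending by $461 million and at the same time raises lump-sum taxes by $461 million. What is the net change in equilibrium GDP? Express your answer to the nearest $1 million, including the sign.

+$130 million

Expenditure multiplier = 1/(1 − c + m) = 1/(1 − 0.85 + 0.38) = 1/0.53 ≈ 1.887.
ΔG contributes k·ΔG = (+$461 million) / 0.53 ≈ +$869.8 million.
ΔT of +$461 million changes first-round spending by −c·ΔT = −$391.85 million, contributing k·(−c·ΔT) = (−$391.85 million) / 0.53 ≈ −$739.3 million.
Net ΔY = k(ΔG − c·ΔT) = (+$69.15 million) / 0.53 ≈ +$130 million.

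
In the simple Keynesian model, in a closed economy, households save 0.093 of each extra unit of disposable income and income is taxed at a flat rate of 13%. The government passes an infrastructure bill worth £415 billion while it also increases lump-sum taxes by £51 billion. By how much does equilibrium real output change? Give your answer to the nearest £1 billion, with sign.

MPC = 1 − MPS = 1 − 0.093 = 0.907.
Expenditure multiplier = 1/(1 − c(1−t)) = 1/(1 − 0.907×0.87) = 1/0.21091 ≈ 4.741.
ΔG contributes k·ΔG = (+£415 billion) / 0.21091 ≈ +£1,967.7 billion.
ΔT of +£51 billion changes first-round spending by −c·ΔT = −£46.257 billion, contributing k·(−c·ΔT) = (−£46.257 billion) / 0.21091 ≈ −£219.3 billion.
Net ΔY = k(ΔG − c·ΔT) = (+£368.743 billion) / 0.21091 ≈ +£1,748 billion.

+£1,748 billion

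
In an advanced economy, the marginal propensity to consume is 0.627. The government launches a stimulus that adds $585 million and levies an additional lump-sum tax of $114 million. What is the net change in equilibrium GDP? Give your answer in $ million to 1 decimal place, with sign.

Expenditure multiplier = 1/(1 − MPC) = 1/(1 − 0.627) = 1/0.373 ≈ 2.681.
ΔG contributes k·ΔG = (+$585 million) / 0.373 ≈ +$1,568.4 million.
ΔT of +$114 million changes first-round spending by −c·ΔT = −$71.478 million, contributing k·(−c·ΔT) = (−$71.478 million) / 0.373 ≈ −$191.6 million.
Net ΔY = k(ΔG − c·ΔT) = (+$513.522 million) / 0.373 ≈ +$1,376.7 million.

+$1,376.7 million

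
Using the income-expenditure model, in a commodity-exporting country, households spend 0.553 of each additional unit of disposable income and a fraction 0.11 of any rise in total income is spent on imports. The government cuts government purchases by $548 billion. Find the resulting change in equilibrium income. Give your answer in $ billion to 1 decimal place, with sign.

Government-spending multiplier = 1/(1 − c + m) = 1/(1 − 0.553 + 0.11) = 1/0.557 ≈ 1.795.
ΔY = k × ΔG = (−$548 billion) / 0.557 ≈ −$983.8 billion.

−$983.8 billion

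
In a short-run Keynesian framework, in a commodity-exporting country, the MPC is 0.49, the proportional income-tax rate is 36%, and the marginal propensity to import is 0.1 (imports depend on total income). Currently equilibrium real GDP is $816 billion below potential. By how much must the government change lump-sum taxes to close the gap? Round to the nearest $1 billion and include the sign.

Spending multiplier = 1/(1 − c(1−t) + m) = 1/(1 − 0.49×0.64 + 0.1) = 1/0.7864 ≈ 1.272.
Tax multiplier = −c·k = −0.49/0.7864 ≈ −0.623. Need ΔY = +$816 billion, so ΔT = ΔY/(−c·k) = −(+$816 billion) × 0.7864 / 0.49 ≈ −$1,310 billion.
The government should cut lump-sum taxes by $1,310 billion.

−$1,310 billion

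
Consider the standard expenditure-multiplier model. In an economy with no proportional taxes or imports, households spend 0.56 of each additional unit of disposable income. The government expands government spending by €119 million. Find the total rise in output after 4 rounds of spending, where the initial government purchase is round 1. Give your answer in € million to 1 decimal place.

Round 1 adds ΔG = €119 million; each later round is MPC = 0.56 times the previous.
After 4 rounds: 119 + 66.64 + 37.3184 + 20.898304 = ΔG·(1 − c^4)/(1 − c) = 119 × (1 − 0.09834496)/0.44 ≈ €243.9 million.

€243.9 million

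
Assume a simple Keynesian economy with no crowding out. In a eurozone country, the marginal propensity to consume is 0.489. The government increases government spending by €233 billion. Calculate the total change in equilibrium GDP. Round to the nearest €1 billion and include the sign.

+€456 billion

Expenditure multiplier = 1/(1 − MPC) = 1/(1 − 0.489) = 1/0.511 ≈ 1.957.
ΔY = k × ΔG = (+€233 billion) / 0.511 ≈ +€456 billion.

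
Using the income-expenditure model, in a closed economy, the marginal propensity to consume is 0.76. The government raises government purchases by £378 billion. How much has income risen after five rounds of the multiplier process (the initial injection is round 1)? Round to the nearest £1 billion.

Round 1 adds ΔG = £378 billion; each later round is MPC = 0.76 times the previous.
After 5 rounds: 378 + 287.28 + 218.3328 + 165.932928 + 126.10902528 = ΔG·(1 − c^5)/(1 − c) = 378 × (1 − 0.2535525376)/0.24 ≈ £1,176 billion.

£1,176 billion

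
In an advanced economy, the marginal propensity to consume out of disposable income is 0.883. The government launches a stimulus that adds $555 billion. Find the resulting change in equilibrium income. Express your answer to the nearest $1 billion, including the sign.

Government-spending multiplier = 1/(1 − MPC) = 1/(1 − 0.883) = 1/0.117 ≈ 8.547.
ΔY = k × ΔG = (+$555 billion) / 0.117 ≈ +$4,744 billion.

+$4,744 billion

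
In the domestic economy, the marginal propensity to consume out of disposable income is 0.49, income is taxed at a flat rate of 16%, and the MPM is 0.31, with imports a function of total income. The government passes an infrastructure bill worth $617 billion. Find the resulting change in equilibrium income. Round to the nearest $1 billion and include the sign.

+$687 billion

Expenditure multiplier = 1/(1 − c(1−t) + m) = 1/(1 − 0.49×0.84 + 0.31) = 1/0.8984 ≈ 1.113.
ΔY = k × ΔG = (+$617 billion) / 0.8984 ≈ +$687 billion.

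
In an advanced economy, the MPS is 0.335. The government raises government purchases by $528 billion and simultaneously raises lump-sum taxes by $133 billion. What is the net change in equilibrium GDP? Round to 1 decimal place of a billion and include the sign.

+$1,312.1 billion

MPC = 1 − MPS = 1 − 0.335 = 0.665.
Expenditure multiplier = 1/(1 − MPC) = 1/(1 − 0.665) = 1/0.335 ≈ 2.985.
ΔG contributes k·ΔG = (+$528 billion) / 0.335 ≈ +$1,576.1 billion.
ΔT of +$133 billion changes first-round spending by −c·ΔT = −$88.445 billion, contributing k·(−c·ΔT) = (−$88.445 billion) / 0.335 ≈ −$264 billion.
Net ΔY = k(ΔG − c·ΔT) = (+$439.555 billion) / 0.335 ≈ +$1,312.1 billion.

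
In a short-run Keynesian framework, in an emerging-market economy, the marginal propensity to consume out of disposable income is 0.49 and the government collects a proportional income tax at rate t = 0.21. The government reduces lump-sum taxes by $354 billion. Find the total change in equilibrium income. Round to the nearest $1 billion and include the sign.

+$283 billion

A lump-sum tax change of −$354 billion shifts disposable income by +$354 billion; first-round consumption changes by −c × ΔT = −0.49 × (−$354 billion) = +$173.46 billion.
Expenditure multiplier = 1/(1 − c(1−t)) = 1/(1 − 0.49×0.79) = 1/0.6129 ≈ 1.632.
The tax multiplier is −c × k ≈ −0.799, so ΔY = k × (−c·ΔT) = (+$173.46 billion) / 0.6129 ≈ +$283 billion.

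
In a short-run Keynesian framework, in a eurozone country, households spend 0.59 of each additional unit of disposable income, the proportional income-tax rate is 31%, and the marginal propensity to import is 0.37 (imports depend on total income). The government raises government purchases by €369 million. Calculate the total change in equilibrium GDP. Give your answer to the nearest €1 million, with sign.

Expenditure multiplier = 1/(1 − c(1−t) + m) = 1/(1 − 0.59×0.69 + 0.37) = 1/0.9629 ≈ 1.039.
ΔY = k × ΔG = (+€369 million) / 0.9629 ≈ +€383 million.

+€383 million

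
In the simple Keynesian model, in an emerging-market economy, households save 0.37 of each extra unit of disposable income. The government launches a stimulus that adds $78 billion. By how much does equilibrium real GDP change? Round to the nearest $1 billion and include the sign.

+$211 billion

MPC = 1 − MPS = 1 − 0.37 = 0.63.
Government-spending multiplier = 1/(1 − MPC) = 1/(1 − 0.63) = 1/0.37 ≈ 2.703.
ΔY = k × ΔG = (+$78 billion) / 0.37 ≈ +$211 billion.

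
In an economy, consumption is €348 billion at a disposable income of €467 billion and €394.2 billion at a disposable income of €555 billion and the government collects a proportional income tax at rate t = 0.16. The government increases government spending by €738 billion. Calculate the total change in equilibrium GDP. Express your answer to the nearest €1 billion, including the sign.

MPC = ΔC/ΔYd = (394.2 − 348)/(555 − 467) = 46.2/88 = 0.525.
Spending multiplier = 1/(1 − c(1−t)) = 1/(1 − 0.525×0.84) = 1/0.559 ≈ 1.789.
ΔY = k × ΔG = (+€738 billion) / 0.559 ≈ +€1,320 billion.

+€1,320 billion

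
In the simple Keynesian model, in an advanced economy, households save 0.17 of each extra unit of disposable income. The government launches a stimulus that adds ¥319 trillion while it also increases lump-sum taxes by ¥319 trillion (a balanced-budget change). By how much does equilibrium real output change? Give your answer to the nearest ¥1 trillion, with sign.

MPC = 1 − MPS = 1 − 0.17 = 0.83.
Expenditure multiplier = 1/(1 − MPC) = 1/(1 − 0.83) = 1/0.17 ≈ 5.882.
ΔG contributes k·ΔG = (+¥319 trillion) / 0.17 ≈ +¥1,876.5 trillion.
ΔT of +¥319 trillion changes first-round spending by −c·ΔT = −¥264.77 trillion, contributing k·(−c·ΔT) = (−¥264.77 trillion) / 0.17 ≈ −¥1,557.5 trillion.
With ΔG = ΔT and no other leakages, the balanced-budget multiplier is 1, so ΔY = ΔG = +¥319 trillion.

+¥319 trillion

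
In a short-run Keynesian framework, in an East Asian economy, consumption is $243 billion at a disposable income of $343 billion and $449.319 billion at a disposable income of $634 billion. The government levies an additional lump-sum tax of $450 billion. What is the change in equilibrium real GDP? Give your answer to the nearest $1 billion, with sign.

MPC = ΔC/ΔYd = (449.319 − 243)/(634 − 343) = 206.319/291 = 0.709.
A lump-sum tax change of +$450 billion shifts disposable income by −$450 billion; first-round consumption changes by −c × ΔT = −0.709 × (+$450 billion) = −$319.05 billion.
Expenditure multiplier = 1/(1 − MPC) = 1/(1 − 0.709) = 1/0.291 ≈ 3.436.
The tax multiplier is −c × k ≈ −2.436, so ΔY = k × (−c·ΔT) = (−$319.05 billion) / 0.291 ≈ −$1,096 billion.

−$1,096 billion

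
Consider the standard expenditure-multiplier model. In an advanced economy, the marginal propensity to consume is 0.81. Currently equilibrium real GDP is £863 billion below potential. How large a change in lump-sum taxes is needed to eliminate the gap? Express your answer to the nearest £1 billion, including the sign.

Spending multiplier = 1/(1 − MPC) = 1/(1 − 0.81) = 1/0.19 ≈ 5.263.
Tax multiplier = −c·k = −0.81/0.19 ≈ −4.263. Need ΔY = +£863 billion, so ΔT = ΔY/(−c·k) = −(+£863 billion) × 0.19 / 0.81 ≈ −£202 billion.
The government should cut lump-sum taxes by £202 billion.

−£202 billion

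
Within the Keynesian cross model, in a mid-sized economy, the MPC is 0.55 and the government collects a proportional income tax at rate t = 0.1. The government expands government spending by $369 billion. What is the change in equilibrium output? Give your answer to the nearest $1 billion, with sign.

+$731 billion

Spending multiplier = 1/(1 − c(1−t)) = 1/(1 − 0.55×0.9) = 1/0.505 ≈ 1.98.
ΔY = k × ΔG = (+$369 billion) / 0.505 ≈ +$731 billion.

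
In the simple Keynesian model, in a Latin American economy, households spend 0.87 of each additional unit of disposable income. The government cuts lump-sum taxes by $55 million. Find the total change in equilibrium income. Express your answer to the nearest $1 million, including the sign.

A lump-sum tax change of −$55 million shifts disposable income by +$55 million; first-round consumption changes by −c × ΔT = −0.87 × (−$55 million) = +$47.85 million.
Expenditure multiplier = 1/(1 − MPC) = 1/(1 − 0.87) = 1/0.13 ≈ 7.692.
The tax multiplier is −c × k ≈ −6.692, so ΔY = k × (−c·ΔT) = (+$47.85 million) / 0.13 ≈ +$368 million.

+$368 million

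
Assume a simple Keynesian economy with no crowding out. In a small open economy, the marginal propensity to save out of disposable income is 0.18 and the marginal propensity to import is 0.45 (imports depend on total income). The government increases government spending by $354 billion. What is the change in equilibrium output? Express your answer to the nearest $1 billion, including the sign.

+$562 billion

MPC = 1 − MPS = 1 − 0.18 = 0.82.
Government-spending multiplier = 1/(1 − c + m) = 1/(1 − 0.82 + 0.45) = 1/0.63 ≈ 1.587.
ΔY = k × ΔG = (+$354 billion) / 0.63 ≈ +$562 billion.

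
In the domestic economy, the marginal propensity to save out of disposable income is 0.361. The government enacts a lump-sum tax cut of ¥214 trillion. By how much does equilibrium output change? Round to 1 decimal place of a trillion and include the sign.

+¥378.8 trillion

MPC = 1 − MPS = 1 − 0.361 = 0.639.
A lump-sum tax change of −¥214 trillion shifts disposable income by +¥214 trillion; first-round consumption changes by −c × ΔT = −0.639 × (−¥214 trillion) = +¥136.746 trillion.
Expenditure multiplier = 1/(1 − MPC) = 1/(1 − 0.639) = 1/0.361 ≈ 2.77.
The tax multiplier is −c × k ≈ −1.77, so ΔY = k × (−c·ΔT) = (+¥136.746 trillion) / 0.361 ≈ +¥378.8 trillion.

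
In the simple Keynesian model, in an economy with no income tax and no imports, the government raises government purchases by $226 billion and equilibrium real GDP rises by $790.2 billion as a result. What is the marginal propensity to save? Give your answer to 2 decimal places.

Implied spending multiplier k = ΔY/ΔG = 790.2/226 ≈ 3.4965.
Since k = 1/(1 − MPC), MPC = 1 − 1/k = 1 − ΔG/ΔY = 1 − 226/790.2 ≈ 0.71.
MPS = 1 − MPC = 0.29.

0.29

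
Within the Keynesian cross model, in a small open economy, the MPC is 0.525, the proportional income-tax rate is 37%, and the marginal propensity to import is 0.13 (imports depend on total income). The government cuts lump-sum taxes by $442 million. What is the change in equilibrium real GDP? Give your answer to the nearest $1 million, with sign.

+$290 million

A lump-sum tax change of −$442 million shifts disposable income by +$442 million; first-round consumption changes by −c × ΔT = −0.525 × (−$442 million) = +$232.05 million.
Expenditure multiplier = 1/(1 − c(1−t) + m) = 1/(1 − 0.525×0.63 + 0.13) = 1/0.79925 ≈ 1.251.
The tax multiplier is −c × k ≈ −0.657, so ΔY = k × (−c·ΔT) = (+$232.05 million) / 0.79925 ≈ +$290 million.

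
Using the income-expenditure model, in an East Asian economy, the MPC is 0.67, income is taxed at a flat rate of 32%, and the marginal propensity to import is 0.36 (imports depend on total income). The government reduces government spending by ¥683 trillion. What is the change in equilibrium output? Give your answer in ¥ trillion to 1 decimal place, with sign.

−¥755.2 trillion

Expenditure multiplier = 1/(1 − c(1−t) + m) = 1/(1 − 0.67×0.68 + 0.36) = 1/0.9044 ≈ 1.106.
ΔY = k × ΔG = (−¥683 trillion) / 0.9044 ≈ −¥755.2 trillion.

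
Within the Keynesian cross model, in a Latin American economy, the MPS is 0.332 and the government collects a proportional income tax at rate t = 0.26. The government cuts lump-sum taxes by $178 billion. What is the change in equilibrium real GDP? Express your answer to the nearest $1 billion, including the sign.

MPC = 1 − MPS = 1 − 0.332 = 0.668.
A lump-sum tax change of −$178 billion shifts disposable income by +$178 billion; first-round consumption changes by −c × ΔT = −0.668 × (−$178 billion) = +$118.904 billion.
Expenditure multiplier = 1/(1 − c(1−t)) = 1/(1 − 0.668×0.74) = 1/0.50568 ≈ 1.978.
The tax multiplier is −c × k ≈ −1.321, so ΔY = k × (−c·ΔT) = (+$118.904 billion) / 0.50568 ≈ +$235 billion.

+$235 billion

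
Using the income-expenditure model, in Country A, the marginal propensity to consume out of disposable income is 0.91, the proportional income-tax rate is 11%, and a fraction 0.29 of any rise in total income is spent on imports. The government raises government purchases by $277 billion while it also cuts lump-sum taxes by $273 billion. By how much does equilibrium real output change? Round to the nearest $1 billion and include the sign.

+$1,094 billion

Expenditure multiplier = 1/(1 − c(1−t) + m) = 1/(1 − 0.91×0.89 + 0.29) = 1/0.4801 ≈ 2.083.
ΔG contributes k·ΔG = (+$277 billion) / 0.4801 ≈ +$577 billion.
ΔT of −$273 billion changes first-round spending by −c·ΔT = +$248.43 billion, contributing k·(−c·ΔT) = (+$248.43 billion) / 0.4801 ≈ +$517.5 billion.
Net ΔY = k(ΔG − c·ΔT) = (+$525.43 billion) / 0.4801 ≈ +$1,094 billion.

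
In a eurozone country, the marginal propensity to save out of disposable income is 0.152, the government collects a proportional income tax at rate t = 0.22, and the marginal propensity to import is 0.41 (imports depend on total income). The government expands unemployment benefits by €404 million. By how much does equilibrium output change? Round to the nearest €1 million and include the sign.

+€458 million

MPC = 1 − MPS = 1 − 0.152 = 0.848.
The transfer change shifts disposable income by +€404 million, so first-round consumption changes by c·ΔTR = 0.848 × (+€404 million) = +€342.592 million.
Expenditure multiplier = 1/(1 − c(1−t) + m) = 1/(1 − 0.848×0.78 + 0.41) = 1/0.74856 ≈ 1.336.
The transfer multiplier is c × k ≈ 1.133, so ΔY = k × (c·ΔTR) = (+€342.592 million) / 0.74856 ≈ +€458 million.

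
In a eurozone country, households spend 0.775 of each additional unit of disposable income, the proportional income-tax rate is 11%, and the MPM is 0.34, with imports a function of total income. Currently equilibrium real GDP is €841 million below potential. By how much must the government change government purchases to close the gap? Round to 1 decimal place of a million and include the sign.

+€546.9 million

Spending multiplier = 1/(1 − c(1−t) + m) = 1/(1 − 0.775×0.89 + 0.34) = 1/0.65025 ≈ 1.538.
Need ΔY = +€841 million, so ΔG = ΔY/k = (+€841 million) × 0.65025 ≈ +€546.9 million.
The government should increase government purchases by €546.9 million.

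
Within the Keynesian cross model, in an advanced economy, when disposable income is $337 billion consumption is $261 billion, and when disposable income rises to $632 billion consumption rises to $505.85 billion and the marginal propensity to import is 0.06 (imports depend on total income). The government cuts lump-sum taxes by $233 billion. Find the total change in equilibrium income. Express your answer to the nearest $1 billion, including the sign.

MPC = ΔC/ΔYd = (505.85 − 261)/(632 − 337) = 244.85/295 = 0.83.
A lump-sum tax change of −$233 billion shifts disposable income by +$233 billion; first-round consumption changes by −c × ΔT = −0.83 × (−$233 billion) = +$193.39 billion.
Expenditure multiplier = 1/(1 − c + m) = 1/(1 − 0.83 + 0.06) = 1/0.23 ≈ 4.348.
The tax multiplier is −c × k ≈ −3.609, so ΔY = k × (−c·ΔT) = (+$193.39 billion) / 0.23 ≈ +$841 billion.

+$841 billion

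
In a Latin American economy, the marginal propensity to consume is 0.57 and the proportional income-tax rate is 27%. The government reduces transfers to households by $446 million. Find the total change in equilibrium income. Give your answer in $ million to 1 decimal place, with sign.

−$435.4 million

The transfer change shifts disposable income by −$446 million, so first-round consumption changes by c·ΔTR = 0.57 × (−$446 million) = −$254.22 million.
Expenditure multiplier = 1/(1 − c(1−t)) = 1/(1 − 0.57×0.73) = 1/0.5839 ≈ 1.713.
The transfer multiplier is c × k ≈ 0.976, so ΔY = k × (c·ΔTR) = (−$254.22 million) / 0.5839 ≈ −$435.4 million.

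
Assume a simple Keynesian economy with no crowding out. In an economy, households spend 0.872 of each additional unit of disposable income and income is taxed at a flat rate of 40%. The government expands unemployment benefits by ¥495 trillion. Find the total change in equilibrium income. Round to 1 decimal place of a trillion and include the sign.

The transfer change shifts disposable income by +¥495 trillion, so first-round consumption changes by c·ΔTR = 0.872 × (+¥495 trillion) = +¥431.64 trillion.
Expenditure multiplier = 1/(1 − c(1−t)) = 1/(1 − 0.872×0.6) = 1/0.4768 ≈ 2.097.
The transfer multiplier is c × k ≈ 1.829, so ΔY = k × (c·ΔTR) = (+¥431.64 trillion) / 0.4768 ≈ +¥905.3 trillion.

+¥905.3 trillion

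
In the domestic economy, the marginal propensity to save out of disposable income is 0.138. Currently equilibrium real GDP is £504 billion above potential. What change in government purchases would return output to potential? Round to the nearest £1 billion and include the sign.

−£70 billion

MPC = 1 − MPS = 1 − 0.138 = 0.862.
Spending multiplier = 1/(1 − MPC) = 1/(1 − 0.862) = 1/0.138 ≈ 7.246.
Need ΔY = −£504 billion, so ΔG = ΔY/k = (−£504 billion) × 0.138 ≈ −£70 billion.
The government should cut government purchases by £70 billion.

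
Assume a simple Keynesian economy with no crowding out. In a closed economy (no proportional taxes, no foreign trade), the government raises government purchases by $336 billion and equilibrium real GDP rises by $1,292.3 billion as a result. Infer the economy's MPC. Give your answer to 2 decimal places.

0.74

Implied spending multiplier k = ΔY/ΔG = 1,292.3/336 ≈ 3.8461.
Since k = 1/(1 − MPC), MPC = 1 − 1/k = 1 − ΔG/ΔY = 1 − 336/1,292.3 ≈ 0.74.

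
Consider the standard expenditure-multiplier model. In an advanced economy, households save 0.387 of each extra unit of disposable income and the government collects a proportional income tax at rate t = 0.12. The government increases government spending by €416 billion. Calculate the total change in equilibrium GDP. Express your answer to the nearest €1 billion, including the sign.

MPC = 1 − MPS = 1 − 0.387 = 0.613.
Spending multiplier = 1/(1 − c(1−t)) = 1/(1 − 0.613×0.88) = 1/0.46056 ≈ 2.171.
ΔY = k × ΔG = (+€416 billion) / 0.46056 ≈ +€903 billion.

+€903 billion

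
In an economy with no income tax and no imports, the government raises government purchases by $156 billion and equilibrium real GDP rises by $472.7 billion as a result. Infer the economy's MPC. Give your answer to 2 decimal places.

Implied spending multiplier k = ΔY/ΔG = 472.7/156 ≈ 3.0301.
Since k = 1/(1 − MPC), MPC = 1 − 1/k = 1 − ΔG/ΔY = 1 − 156/472.7 ≈ 0.67.

0.67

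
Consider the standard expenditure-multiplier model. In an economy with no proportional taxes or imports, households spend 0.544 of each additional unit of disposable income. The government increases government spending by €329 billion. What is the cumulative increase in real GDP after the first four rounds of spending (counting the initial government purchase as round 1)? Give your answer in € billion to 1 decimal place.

Round 1 adds ΔG = €329 billion; each later round is MPC = 0.544 times the previous.
After 4 rounds: 329 + 178.976 + 97.362944 + 52.965441536 = ΔG·(1 − c^4)/(1 − c) = 329 × (1 − 0.087578116096)/0.456 ≈ €658.3 billion.

€658.3 billion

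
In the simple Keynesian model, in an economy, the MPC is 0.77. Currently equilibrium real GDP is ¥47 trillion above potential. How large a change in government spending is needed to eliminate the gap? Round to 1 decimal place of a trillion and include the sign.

−¥10.8 trillion

Spending multiplier = 1/(1 − MPC) = 1/(1 − 0.77) = 1/0.23 ≈ 4.348.
Need ΔY = −¥47 trillion, so ΔG = ΔY/k = (−¥47 trillion) × 0.23 ≈ −¥10.8 trillion.
The government should cut government spending by ¥10.8 trillion.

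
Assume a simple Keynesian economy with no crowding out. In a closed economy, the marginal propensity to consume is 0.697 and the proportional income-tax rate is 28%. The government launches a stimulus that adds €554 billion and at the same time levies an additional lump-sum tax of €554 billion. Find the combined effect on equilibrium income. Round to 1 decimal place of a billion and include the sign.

Expenditure multiplier = 1/(1 − c(1−t)) = 1/(1 − 0.697×0.72) = 1/0.49816 ≈ 2.007.
ΔG contributes k·ΔG = (+€554 billion) / 0.49816 ≈ +€1,112.1 billion.
ΔT of +€554 billion changes first-round spending by −c·ΔT = −€386.138 billion, contributing k·(−c·ΔT) = (−€386.138 billion) / 0.49816 ≈ −€775.1 billion.
Net ΔY = k(ΔG − c·ΔT) = (+€167.862 billion) / 0.49816 ≈ +€337 billion.

+€337.0 billion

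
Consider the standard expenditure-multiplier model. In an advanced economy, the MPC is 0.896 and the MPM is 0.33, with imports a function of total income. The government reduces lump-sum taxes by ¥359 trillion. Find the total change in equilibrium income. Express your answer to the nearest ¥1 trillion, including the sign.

+¥741 trillion

A lump-sum tax change of −¥359 trillion shifts disposable income by +¥359 trillion; first-round consumption changes by −c × ΔT = −0.896 × (−¥359 trillion) = +¥321.664 trillion.
Expenditure multiplier = 1/(1 − c + m) = 1/(1 − 0.896 + 0.33) = 1/0.434 ≈ 2.304.
The tax multiplier is −c × k ≈ −2.065, so ΔY = k × (−c·ΔT) = (+¥321.664 trillion) / 0.434 ≈ +¥741 trillion.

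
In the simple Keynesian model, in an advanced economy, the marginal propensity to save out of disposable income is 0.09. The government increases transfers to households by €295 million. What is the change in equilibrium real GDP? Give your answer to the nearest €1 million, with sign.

MPC = 1 − MPS = 1 − 0.09 = 0.91.
The transfer change shifts disposable income by +€295 million, so first-round consumption changes by c·ΔTR = 0.91 × (+€295 million) = +€268.45 million.
Expenditure multiplier = 1/(1 − MPC) = 1/(1 − 0.91) = 1/0.09 ≈ 11.111.
The transfer multiplier is c × k ≈ 10.111, so ΔY = k × (c·ΔTR) = (+€268.45 million) / 0.09 ≈ +€2,983 million.

+€2,983 million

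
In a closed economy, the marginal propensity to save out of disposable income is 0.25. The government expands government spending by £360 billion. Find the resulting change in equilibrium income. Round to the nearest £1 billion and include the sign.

MPC = 1 − MPS = 1 − 0.25 = 0.75.
Spending multiplier = 1/(1 − MPC) = 1/(1 − 0.75) = 1/0.25 = 4.
ΔY = k × ΔG = (+£360 billion) / 0.25 = +£1,440 billion.

+£1,440 billion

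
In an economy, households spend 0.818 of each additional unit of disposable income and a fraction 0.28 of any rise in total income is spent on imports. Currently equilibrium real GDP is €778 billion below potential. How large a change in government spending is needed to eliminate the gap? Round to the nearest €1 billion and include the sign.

+€359 billion

Spending multiplier = 1/(1 − c + m) = 1/(1 − 0.818 + 0.28) = 1/0.462 ≈ 2.165.
Need ΔY = +€778 billion, so ΔG = ΔY/k = (+€778 billion) × 0.462 ≈ +€359 billion.
The government should increase government spending by €359 billion.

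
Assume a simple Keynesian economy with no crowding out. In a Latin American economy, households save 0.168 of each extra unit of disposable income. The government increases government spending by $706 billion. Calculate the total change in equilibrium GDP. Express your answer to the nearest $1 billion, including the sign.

MPC = 1 − MPS = 1 − 0.168 = 0.832.
Expenditure multiplier = 1/(1 − MPC) = 1/(1 − 0.832) = 1/0.168 ≈ 5.952.
ΔY = k × ΔG = (+$706 billion) / 0.168 ≈ +$4,202 billion.

+$4,202 billion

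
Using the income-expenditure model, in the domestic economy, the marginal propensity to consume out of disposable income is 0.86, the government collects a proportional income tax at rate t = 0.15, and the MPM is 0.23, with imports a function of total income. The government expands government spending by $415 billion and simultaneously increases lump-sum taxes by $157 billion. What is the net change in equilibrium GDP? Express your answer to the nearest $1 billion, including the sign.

+$561 billion

Expenditure multiplier = 1/(1 − c(1−t) + m) = 1/(1 − 0.86×0.85 + 0.23) = 1/0.499 ≈ 2.004.
ΔG contributes k·ΔG = (+$415 billion) / 0.499 ≈ +$831.7 billion.
ΔT of +$157 billion changes first-round spending by −c·ΔT = −$135.02 billion, contributing k·(−c·ΔT) = (−$135.02 billion) / 0.499 ≈ −$270.6 billion.
Net ΔY = k(ΔG − c·ΔT) = (+$279.98 billion) / 0.499 ≈ +$561 billion.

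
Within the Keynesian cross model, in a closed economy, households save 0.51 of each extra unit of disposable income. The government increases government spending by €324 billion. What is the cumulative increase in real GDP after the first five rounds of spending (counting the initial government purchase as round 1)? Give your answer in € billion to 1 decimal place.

€617.3 billion

MPC = 1 − MPS = 1 − 0.51 = 0.49.
Round 1 adds ΔG = €324 billion; each later round is MPC = 0.49 times the previous.
After 5 rounds: 324 + 158.76 + 77.7924 + 38.118276 + 18.67795524 = ΔG·(1 − c^5)/(1 − c) = 324 × (1 − 0.0282475249)/0.51 ≈ €617.3 billion.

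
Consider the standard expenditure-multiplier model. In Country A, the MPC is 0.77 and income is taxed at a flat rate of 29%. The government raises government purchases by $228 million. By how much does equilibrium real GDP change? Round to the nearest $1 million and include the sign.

+$503 million

Expenditure multiplier = 1/(1 − c(1−t)) = 1/(1 − 0.77×0.71) = 1/0.4533 ≈ 2.206.
ΔY = k × ΔG = (+$228 million) / 0.4533 ≈ +$503 million.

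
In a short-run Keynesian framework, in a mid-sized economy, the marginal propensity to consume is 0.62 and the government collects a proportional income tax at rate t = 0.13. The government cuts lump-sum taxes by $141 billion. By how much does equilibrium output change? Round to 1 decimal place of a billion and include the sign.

A lump-sum tax change of −$141 billion shifts disposable income by +$141 billion; first-round consumption changes by −c × ΔT = −0.62 × (−$141 billion) = +$87.42 billion.
Expenditure multiplier = 1/(1 − c(1−t)) = 1/(1 − 0.62×0.87) = 1/0.4606 ≈ 2.171.
The tax multiplier is −c × k ≈ −1.346, so ΔY = k × (−c·ΔT) = (+$87.42 billion) / 0.4606 ≈ +$189.8 billion.

+$189.8 billion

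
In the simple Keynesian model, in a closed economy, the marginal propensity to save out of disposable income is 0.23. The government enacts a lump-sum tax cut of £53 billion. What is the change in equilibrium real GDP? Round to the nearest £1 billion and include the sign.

+£177 billion

MPC = 1 − MPS = 1 − 0.23 = 0.77.
A lump-sum tax change of −£53 billion shifts disposable income by +£53 billion; first-round consumption changes by −c × ΔT = −0.77 × (−£53 billion) = +£40.81 billion.
Expenditure multiplier = 1/(1 − MPC) = 1/(1 − 0.77) = 1/0.23 ≈ 4.348.
The tax multiplier is −c × k ≈ −3.348, so ΔY = k × (−c·ΔT) = (+£40.81 billion) / 0.23 ≈ +£177 billion.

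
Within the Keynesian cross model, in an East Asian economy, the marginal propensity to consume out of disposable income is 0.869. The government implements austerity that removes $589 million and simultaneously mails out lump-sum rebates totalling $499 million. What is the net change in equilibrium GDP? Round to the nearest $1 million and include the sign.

−$1,186 million

Expenditure multiplier = 1/(1 − MPC) = 1/(1 − 0.869) = 1/0.131 ≈ 7.634.
ΔG contributes k·ΔG = (−$589 million) / 0.131 ≈ −$4,496.2 million.
ΔT of −$499 million changes first-round spending by −c·ΔT = +$433.631 million, contributing k·(−c·ΔT) = (+$433.631 million) / 0.131 ≈ +$3,310.2 million.
Net ΔY = k(ΔG − c·ΔT) = (−$155.369 million) / 0.131 ≈ −$1,186 million.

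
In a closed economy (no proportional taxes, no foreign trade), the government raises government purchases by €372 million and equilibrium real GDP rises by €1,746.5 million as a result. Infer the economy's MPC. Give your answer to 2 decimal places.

Implied spending multiplier k = ΔY/ΔG = 1,746.5/372 ≈ 4.6949.
Since k = 1/(1 − MPC), MPC = 1 − 1/k = 1 − ΔG/ΔY = 1 − 372/1,746.5 ≈ 0.79.

0.79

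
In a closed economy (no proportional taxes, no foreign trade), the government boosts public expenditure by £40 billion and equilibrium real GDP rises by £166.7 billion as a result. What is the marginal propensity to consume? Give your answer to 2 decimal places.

Implied spending multiplier k = ΔY/ΔG = 166.7/40 = 4.1675.
Since k = 1/(1 − MPC), MPC = 1 − 1/k = 1 − ΔG/ΔY = 1 − 40/166.7 ≈ 0.76.

0.76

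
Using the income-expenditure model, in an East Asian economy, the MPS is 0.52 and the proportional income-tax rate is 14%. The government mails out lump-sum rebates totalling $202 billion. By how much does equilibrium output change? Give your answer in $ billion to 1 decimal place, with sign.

MPC = 1 − MPS = 1 − 0.52 = 0.48.
A lump-sum tax change of −$202 billion shifts disposable income by +$202 billion; first-round consumption changes by −c × ΔT = −0.48 × (−$202 billion) = +$96.96 billion.
Expenditure multiplier = 1/(1 − c(1−t)) = 1/(1 − 0.48×0.86) = 1/0.5872 ≈ 1.703.
The tax multiplier is −c × k ≈ −0.817, so ΔY = k × (−c·ΔT) = (+$96.96 billion) / 0.5872 ≈ +$165.1 billion.

+$165.1 billion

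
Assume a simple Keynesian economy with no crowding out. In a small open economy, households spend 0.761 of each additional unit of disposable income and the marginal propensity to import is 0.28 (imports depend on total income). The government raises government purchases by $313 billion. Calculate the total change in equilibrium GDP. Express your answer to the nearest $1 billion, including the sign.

Expenditure multiplier = 1/(1 − c + m) = 1/(1 − 0.761 + 0.28) = 1/0.519 ≈ 1.927.
ΔY = k × ΔG = (+$313 billion) / 0.519 ≈ +$603 billion.

+$603 billion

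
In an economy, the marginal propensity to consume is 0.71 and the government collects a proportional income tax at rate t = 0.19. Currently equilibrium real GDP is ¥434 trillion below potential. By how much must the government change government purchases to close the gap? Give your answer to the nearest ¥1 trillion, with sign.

+¥184 trillion

Spending multiplier = 1/(1 − c(1−t)) = 1/(1 − 0.71×0.81) = 1/0.4249 ≈ 2.353.
Need ΔY = +¥434 trillion, so ΔG = ΔY/k = (+¥434 trillion) × 0.4249 ≈ +¥184 trillion.
The government should increase government purchases by ¥184 trillion.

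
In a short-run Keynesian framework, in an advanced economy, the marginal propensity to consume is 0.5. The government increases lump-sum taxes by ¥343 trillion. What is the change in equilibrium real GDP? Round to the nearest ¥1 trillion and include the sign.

A lump-sum tax change of +¥343 trillion shifts disposable income by −¥343 trillion; first-round consumption changes by −c × ΔT = −0.5 × (+¥343 trillion) = −¥171.5 trillion.
Expenditure multiplier = 1/(1 − MPC) = 1/(1 − 0.5) = 1/0.5 = 2.
The tax multiplier is −c × k = −1, so ΔY = k × (−c·ΔT) = (−¥171.5 trillion) / 0.5 = −¥343 trillion.

−¥343 trillion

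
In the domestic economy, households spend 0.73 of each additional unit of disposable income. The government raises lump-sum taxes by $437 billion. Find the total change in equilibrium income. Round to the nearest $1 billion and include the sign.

A lump-sum tax change of +$437 billion shifts disposable income by −$437 billion; first-round consumption changes by −c × ΔT = −0.73 × (+$437 billion) = −$319.01 billion.
Expenditure multiplier = 1/(1 − MPC) = 1/(1 − 0.73) = 1/0.27 ≈ 3.704.
The tax multiplier is −c × k ≈ −2.704, so ΔY = k × (−c·ΔT) = (−$319.01 billion) / 0.27 ≈ −$1,182 billion.

−$1,182 billion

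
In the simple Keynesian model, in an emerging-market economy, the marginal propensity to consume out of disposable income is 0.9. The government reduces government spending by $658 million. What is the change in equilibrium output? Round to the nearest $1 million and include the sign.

Expenditure multiplier = 1/(1 − MPC) = 1/(1 − 0.9) = 1/0.1 = 10.
ΔY = k × ΔG = (−$658 million) / 0.1 = −$6,580 million.

−$6,580 million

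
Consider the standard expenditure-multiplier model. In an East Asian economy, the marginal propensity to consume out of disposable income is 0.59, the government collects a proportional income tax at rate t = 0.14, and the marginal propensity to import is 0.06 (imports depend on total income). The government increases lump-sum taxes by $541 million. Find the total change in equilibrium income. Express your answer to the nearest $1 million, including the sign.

−$578 million

A lump-sum tax change of +$541 million shifts disposable income by −$541 million; first-round consumption changes by −c × ΔT = −0.59 × (+$541 million) = −$319.19 million.
Expenditure multiplier = 1/(1 − c(1−t) + m) = 1/(1 − 0.59×0.86 + 0.06) = 1/0.5526 ≈ 1.81.
The tax multiplier is −c × k ≈ −1.068, so ΔY = k × (−c·ΔT) = (−$319.19 million) / 0.5526 ≈ −$578 million.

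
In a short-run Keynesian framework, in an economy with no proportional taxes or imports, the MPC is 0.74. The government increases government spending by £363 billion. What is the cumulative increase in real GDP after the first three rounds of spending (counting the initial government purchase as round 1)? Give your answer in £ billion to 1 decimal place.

£830.4 billion

Round 1 adds ΔG = £363 billion; each later round is MPC = 0.74 times the previous.
After 3 rounds: 363 + 268.62 + 198.7788 = ΔG·(1 − c^3)/(1 − c) = 363 × (1 − 0.405224)/0.26 ≈ £830.4 billion.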